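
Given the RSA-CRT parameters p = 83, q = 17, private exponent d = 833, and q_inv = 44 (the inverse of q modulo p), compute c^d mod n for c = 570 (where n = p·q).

1267

d_p = d mod (p−1) = 833 mod 82 = 13; d_q = d mod (q−1) = 1.
m₁ = c^(d_p) mod p: c ≡ 72 (mod 83), and 72^13 mod 83 = 22.
m₂ = c^(d_q) mod q: c ≡ 9 (mod 17), and 9^1 mod 17 = 9.
h = q_inv·(m₁ − m₂) mod p = 44·(22 − 9) mod 83 = 74.
m = m₂ + h·q = 9 + 74·17 = 1267.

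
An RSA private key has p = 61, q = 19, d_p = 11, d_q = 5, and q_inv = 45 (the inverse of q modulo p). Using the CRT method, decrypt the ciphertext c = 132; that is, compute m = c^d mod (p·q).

18

m₁ = c^(d_p) mod p: c ≡ 10 (mod 61), and 10^11 mod 61 = 18.
m₂ = c^(d_q) mod q: c ≡ 18 (mod 19), and 18^5 mod 19 = 18.
h = q_inv·(m₁ − m₂) mod p = 45·(18 − 18) mod 61 = 0.
m = m₂ + h·q = 18 + 0·19 = 18.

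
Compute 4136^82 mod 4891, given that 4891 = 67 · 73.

4106

Mod 67: 4136 ≡ 49; by Fermat, exponent reduces to 82 mod 66 = 16; 49^16 ≡ 19 (mod 67).
Mod 73: 4136 ≡ 48; by Fermat, exponent reduces to 82 mod 72 = 10; 48^10 ≡ 18 (mod 73).
Combine by CRT: x ≡ 19 (mod 67), x ≡ 18 (mod 73) ⇒ x ≡ 4106 (mod 4891).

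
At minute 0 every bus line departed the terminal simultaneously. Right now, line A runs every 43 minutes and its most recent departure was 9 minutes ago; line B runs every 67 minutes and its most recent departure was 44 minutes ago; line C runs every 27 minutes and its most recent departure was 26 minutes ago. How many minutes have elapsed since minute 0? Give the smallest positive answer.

The moduli are pairwise coprime; N = 43·67·27 = 77787.
N/43 = 1809; 1809 ≡ 3 (mod 43); 3·29 ≡ 1, so inverse 29.
N/67 = 1161; 1161 ≡ 22 (mod 67); 22·64 ≡ 1, so inverse 64.
N/27 = 2881; 2881 ≡ 19 (mod 27); 19·10 ≡ 1, so inverse 10.
t ≡ 9·1809·29 + 44·1161·64 + 26·2881·10 = 4490585.
4490585 mod 77787 = 56726.

56726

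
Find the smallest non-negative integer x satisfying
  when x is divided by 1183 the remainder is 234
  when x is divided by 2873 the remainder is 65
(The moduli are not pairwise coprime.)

gcd(1183, 2873) = 169 and 169 | (65 − 234), so the pair is consistent; merging gives x ≡ 14430 (mod 20111), where 20111 = lcm(1183, 2873).
The solution is unique modulo lcm(1183, 2873) = 20111.

14430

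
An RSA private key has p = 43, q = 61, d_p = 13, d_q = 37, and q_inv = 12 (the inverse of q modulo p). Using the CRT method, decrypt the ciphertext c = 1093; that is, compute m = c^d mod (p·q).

m₁ = c^(d_p) mod p: c ≡ 18 (mod 43), and 18^13 mod 43 = 29.
m₂ = c^(d_q) mod q: c ≡ 56 (mod 61), and 56^37 mod 61 = 16.
h = q_inv·(m₁ − m₂) mod p = 12·(29 − 16) mod 43 = 27.
m = m₂ + h·q = 16 + 27·61 = 1663.

1663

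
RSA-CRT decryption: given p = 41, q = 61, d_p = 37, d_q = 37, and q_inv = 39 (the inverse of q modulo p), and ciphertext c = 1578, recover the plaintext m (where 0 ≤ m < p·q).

33

m₁ = c^(d_p) mod p: c ≡ 20 (mod 41), and 20^37 mod 41 = 33.
m₂ = c^(d_q) mod q: c ≡ 53 (mod 61), and 53^37 mod 61 = 33.
h = q_inv·(m₁ − m₂) mod p = 39·(33 − 33) mod 41 = 0.
m = m₂ + h·q = 33 + 0·61 = 33.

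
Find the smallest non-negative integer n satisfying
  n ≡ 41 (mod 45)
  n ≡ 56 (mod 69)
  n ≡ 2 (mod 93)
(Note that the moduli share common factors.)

22136

gcd(45, 69) = 3 and 3 | (56 − 41), so the pair is consistent; merging gives n ≡ 401 (mod 1035), where 1035 = lcm(45, 69).
gcd(1035, 93) = 3 and 3 | (2 − 401), so the pair is consistent; merging gives n ≡ 22136 (mod 32085), where 32085 = lcm(1035, 93).
The solution is unique modulo lcm(45, 69, 93) = 32085.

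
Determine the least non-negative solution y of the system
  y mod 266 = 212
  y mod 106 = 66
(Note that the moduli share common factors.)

Combine the congruences pairwise.
gcd(266, 106) = 2 and 2 | (66 − 212), so the pair is consistent; merging gives y ≡ 3670 (mod 14098), where 14098 = lcm(266, 106).
The solution is unique modulo lcm(266, 106) = 14098.

3670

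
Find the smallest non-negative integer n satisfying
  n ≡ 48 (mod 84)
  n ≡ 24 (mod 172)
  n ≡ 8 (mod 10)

4668

Combine the congruences pairwise.
gcd(84, 172) = 4 and 4 | (24 − 48), so the pair is consistent; merging gives n ≡ 1056 (mod 3612), where 3612 = lcm(84, 172).
gcd(3612, 10) = 2 and 2 | (8 − 1056), so the pair is consistent; merging gives n ≡ 4668 (mod 18060), where 18060 = lcm(3612, 10).
The solution is unique modulo lcm(84, 172, 10) = 18060.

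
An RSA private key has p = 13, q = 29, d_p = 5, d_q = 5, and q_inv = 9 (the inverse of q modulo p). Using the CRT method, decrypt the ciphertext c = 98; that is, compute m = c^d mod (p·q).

362

m₁ = c^(d_p) mod p: c ≡ 7 (mod 13), and 7^5 mod 13 = 11.
m₂ = c^(d_q) mod q: c ≡ 11 (mod 29), and 11^5 mod 29 = 14.
h = q_inv·(m₁ − m₂) mod p = 9·(11 − 14) mod 13 = 12.
m = m₂ + h·q = 14 + 12·29 = 362.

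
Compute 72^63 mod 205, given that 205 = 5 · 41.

Mod 5: 72 ≡ 2; by Fermat, exponent reduces to 63 mod 4 = 3; 2^3 ≡ 3 (mod 5).
Mod 41: 72 ≡ 31; by Fermat, exponent reduces to 63 mod 40 = 23; 31^23 ≡ 25 (mod 41).
Combine by CRT: x ≡ 3 (mod 5), x ≡ 25 (mod 41) ⇒ x ≡ 148 (mod 205).

148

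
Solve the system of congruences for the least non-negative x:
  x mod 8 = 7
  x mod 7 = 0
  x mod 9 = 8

287

Combine the congruences pairwise.
From x ≡ 7 (mod 8) write x = 7 + 8t. Substituting into x ≡ 0 (mod 7) gives 8t ≡ 0 (mod 7), and since 1⁻¹ ≡ 1 (mod 7), t ≡ 0. Hence x ≡ 7 + 8·0 = 7 (mod 56).
From x ≡ 7 (mod 56) write x = 7 + 56t. Substituting into x ≡ 8 (mod 9) gives 56t ≡ 1 (mod 9), and since 2⁻¹ ≡ 5 (mod 9), t ≡ 5. Hence x ≡ 7 + 56·5 = 287 (mod 504).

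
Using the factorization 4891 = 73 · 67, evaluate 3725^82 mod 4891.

148

Mod 73: 3725 ≡ 2; by Fermat, exponent reduces to 82 mod 72 = 10; 2^10 ≡ 2 (mod 73).
Mod 67: 3725 ≡ 40; by Fermat, exponent reduces to 82 mod 66 = 16; 40^16 ≡ 14 (mod 67).
Combine by CRT: x ≡ 2 (mod 73), x ≡ 14 (mod 67) ⇒ x ≡ 148 (mod 4891).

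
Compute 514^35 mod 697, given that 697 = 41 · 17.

Mod 41: 514 ≡ 22; 22^35 ≡ 3 (mod 41).
Mod 17: 514 ≡ 4; by Fermat, exponent reduces to 35 mod 16 = 3; 4^3 ≡ 13 (mod 17).
Combine by CRT: x ≡ 3 (mod 41), x ≡ 13 (mod 17) ⇒ x ≡ 659 (mod 697).

659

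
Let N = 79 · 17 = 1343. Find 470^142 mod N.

468

Mod 79: 470 ≡ 75; by Fermat, exponent reduces to 142 mod 78 = 64; 75^64 ≡ 73 (mod 79).
Mod 17: 470 ≡ 11; by Fermat, exponent reduces to 142 mod 16 = 14; 11^14 ≡ 9 (mod 17).
Combine by CRT: x ≡ 73 (mod 79), x ≡ 9 (mod 17) ⇒ x ≡ 468 (mod 1343).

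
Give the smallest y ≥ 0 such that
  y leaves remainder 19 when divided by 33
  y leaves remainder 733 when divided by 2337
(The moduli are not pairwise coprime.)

Combine the congruences pairwise.
gcd(33, 2337) = 3 and 3 | (733 − 19), so the pair is consistent; merging gives y ≡ 21766 (mod 25707), where 25707 = lcm(33, 2337).
The solution is unique modulo lcm(33, 2337) = 25707.

21766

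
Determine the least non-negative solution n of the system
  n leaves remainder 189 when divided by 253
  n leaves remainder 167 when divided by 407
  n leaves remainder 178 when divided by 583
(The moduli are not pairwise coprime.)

341233

gcd(253, 407) = 11 and 11 | (167 − 189), so the pair is consistent; merging gives n ≡ 4237 (mod 9361), where 9361 = lcm(253, 407).
gcd(9361, 583) = 11 and 11 | (178 − 4237), so the pair is consistent; merging gives n ≡ 341233 (mod 496133), where 496133 = lcm(9361, 583).
The solution is unique modulo lcm(253, 407, 583) = 496133.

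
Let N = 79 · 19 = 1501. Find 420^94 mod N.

92

Mod 79: 420 ≡ 25; by Fermat, exponent reduces to 94 mod 78 = 16; 25^16 ≡ 13 (mod 79).
Mod 19: 420 ≡ 2; by Fermat, exponent reduces to 94 mod 18 = 4; 2^4 ≡ 16 (mod 19).
Combine by CRT: x ≡ 13 (mod 79), x ≡ 16 (mod 19) ⇒ x ≡ 92 (mod 1501).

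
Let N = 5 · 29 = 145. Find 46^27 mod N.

41

Mod 5: 46 ≡ 1; by Fermat, exponent reduces to 27 mod 4 = 3; 1^3 ≡ 1 (mod 5).
Mod 29: 46 ≡ 17; 17^27 ≡ 12 (mod 29).
Combine by CRT: x ≡ 1 (mod 5), x ≡ 12 (mod 29) ⇒ x ≡ 41 (mod 145).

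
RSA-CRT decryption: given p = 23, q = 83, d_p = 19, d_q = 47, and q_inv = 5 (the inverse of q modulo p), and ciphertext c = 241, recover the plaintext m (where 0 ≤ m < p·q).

1441

m₁ = c^(d_p) mod p: c ≡ 11 (mod 23), and 11^19 mod 23 = 15.
m₂ = c^(d_q) mod q: c ≡ 75 (mod 83), and 75^47 mod 83 = 30.
h = q_inv·(m₁ − m₂) mod p = 5·(15 − 30) mod 23 = 17.
m = m₂ + h·q = 30 + 17·83 = 1441.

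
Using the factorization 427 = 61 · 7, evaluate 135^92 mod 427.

291

Mod 61: 135 ≡ 13; by Fermat, exponent reduces to 92 mod 60 = 32; 13^32 ≡ 47 (mod 61).
Mod 7: 135 ≡ 2; by Fermat, exponent reduces to 92 mod 6 = 2; 2^2 ≡ 4 (mod 7).
Combine by CRT: x ≡ 47 (mod 61), x ≡ 4 (mod 7) ⇒ x ≡ 291 (mod 427).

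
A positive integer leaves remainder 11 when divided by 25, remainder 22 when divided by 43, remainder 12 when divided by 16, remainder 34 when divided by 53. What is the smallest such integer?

743836

The moduli are pairwise coprime; M = 25·43·16·53 = 911600.
M/25 = 36464; 36464 ≡ 14 (mod 25); 14·9 ≡ 1, so inverse 9.
M/43 = 21200; 21200 ≡ 1 (mod 43), inverse 1.
M/16 = 56975; 56975 ≡ 15 (mod 16); 15·15 ≡ 1, so inverse 15.
M/53 = 17200; 17200 ≡ 28 (mod 53); 28·36 ≡ 1, so inverse 36.
N ≡ 11·36464·9 + 22·21200·1 + 12·56975·15 + 34·17200·36 = 35384636.
35384636 mod 911600 = 743836.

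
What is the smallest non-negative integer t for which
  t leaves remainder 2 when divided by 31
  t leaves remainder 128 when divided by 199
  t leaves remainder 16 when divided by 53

322309

From t ≡ 2 (mod 31) write t = 2 + 31s. Substituting into t ≡ 128 (mod 199) gives 31s ≡ 126 (mod 199), and since 31⁻¹ ≡ 122 (mod 199), s ≡ 49. Hence t ≡ 2 + 31·49 = 1521 (mod 6169).
From t ≡ 1521 (mod 6169) write t = 1521 + 6169s. Substituting into t ≡ 16 (mod 53) gives 6169s ≡ 32 (mod 53), and since 21⁻¹ ≡ 48 (mod 53), s ≡ 52. Hence t ≡ 1521 + 6169·52 = 322309 (mod 326957).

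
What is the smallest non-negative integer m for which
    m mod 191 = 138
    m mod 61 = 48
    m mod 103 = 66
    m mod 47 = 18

The moduli are pairwise coprime; N = 191·61·103·47 = 56402491.
N/191 = 295301; 295301 ≡ 15 (mod 191); 15·51 ≡ 1, so inverse 51.
N/61 = 924631; 924631 ≡ 54 (mod 61); 54·26 ≡ 1, so inverse 26.
N/103 = 547597; 547597 ≡ 49 (mod 103); 49·82 ≡ 1, so inverse 82.
N/47 = 1200053; 1200053 ≡ 2 (mod 47); 2·24 ≡ 1, so inverse 24.
m ≡ 138·295301·51 + 48·924631·26 + 66·547597·82 + 18·1200053·24 = 6714285786.
6714285786 mod 56402491 = 2389357.

2389357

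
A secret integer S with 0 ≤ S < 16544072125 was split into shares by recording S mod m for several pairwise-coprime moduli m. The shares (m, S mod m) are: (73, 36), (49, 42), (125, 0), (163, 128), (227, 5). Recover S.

The moduli are pairwise coprime; N = 73·49·125·163·227 = 16544072125.
N/73 = 226631125; 226631125 ≡ 70 (mod 73); 70·24 ≡ 1, so inverse 24.
N/49 = 337634125; 337634125 ≡ 17 (mod 49); 17·26 ≡ 1, so inverse 26.
N/125 = 132352577; 132352577 ≡ 77 (mod 125); 77·13 ≡ 1, so inverse 13.
N/163 = 101497375; 101497375 ≡ 46 (mod 163); 46·39 ≡ 1, so inverse 39.
N/227 = 72881375; 72881375 ≡ 74 (mod 227); 74·181 ≡ 1, so inverse 181.
S ≡ 36·226631125·24 + 42·337634125·26 + 0·132352577·13 + 128·101497375·39 + 5·72881375·181 = 1137138296875.
1137138296875 mod 16544072125 = 12141392375.

12141392375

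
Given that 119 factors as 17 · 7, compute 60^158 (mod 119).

72

Mod 17: 60 ≡ 9; by Fermat, exponent reduces to 158 mod 16 = 14; 9^14 ≡ 4 (mod 17).
Mod 7: 60 ≡ 4; by Fermat, exponent reduces to 158 mod 6 = 2; 4^2 ≡ 2 (mod 7).
Combine by CRT: x ≡ 4 (mod 17), x ≡ 2 (mod 7) ⇒ x ≡ 72 (mod 119).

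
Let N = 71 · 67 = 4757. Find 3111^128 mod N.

3588

Mod 71: 3111 ≡ 58; by Fermat, exponent reduces to 128 mod 70 = 58; 58^58 ≡ 38 (mod 71).
Mod 67: 3111 ≡ 29; by Fermat, exponent reduces to 128 mod 66 = 62; 29^62 ≡ 37 (mod 67).
Combine by CRT: x ≡ 38 (mod 71), x ≡ 37 (mod 67) ⇒ x ≡ 3588 (mod 4757).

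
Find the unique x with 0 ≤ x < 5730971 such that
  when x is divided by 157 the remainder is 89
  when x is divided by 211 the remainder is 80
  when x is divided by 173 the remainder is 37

4665501

The moduli are pairwise coprime; N = 157·211·173 = 5730971.
N/157 = 36503; 36503 ≡ 79 (mod 157); 79·2 ≡ 1, so inverse 2.
N/211 = 27161; 27161 ≡ 153 (mod 211); 153·40 ≡ 1, so inverse 40.
N/173 = 33127; 33127 ≡ 84 (mod 173); 84·138 ≡ 1, so inverse 138.
x ≡ 89·36503·2 + 80·27161·40 + 37·33127·138 = 262559196.
262559196 mod 5730971 = 4665501.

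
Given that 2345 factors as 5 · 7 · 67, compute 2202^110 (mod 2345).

Mod 5: 2202 ≡ 2; by Fermat, exponent reduces to 110 mod 4 = 2; 2^2 ≡ 4 (mod 5).
Mod 7: 2202 ≡ 4; by Fermat, exponent reduces to 110 mod 6 = 2; 4^2 ≡ 2 (mod 7).
Mod 67: 2202 ≡ 58; by Fermat, exponent reduces to 110 mod 66 = 44; 58^44 ≡ 1 (mod 67).
Combine by CRT: x ≡ 4 (mod 5), x ≡ 2 (mod 7), x ≡ 1 (mod 67) ⇒ x ≡ 604 (mod 2345).

604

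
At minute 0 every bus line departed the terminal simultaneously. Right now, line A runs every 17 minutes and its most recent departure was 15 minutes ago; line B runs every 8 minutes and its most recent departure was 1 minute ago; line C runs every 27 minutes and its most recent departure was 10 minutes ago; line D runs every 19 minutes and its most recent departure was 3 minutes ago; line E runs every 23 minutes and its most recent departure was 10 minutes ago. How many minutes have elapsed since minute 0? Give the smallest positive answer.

The moduli are pairwise coprime; N = 17·8·27·19·23 = 1604664.
N/17 = 94392; 94392 ≡ 8 (mod 17); 8·15 ≡ 1, so inverse 15.
N/8 = 200583; 200583 ≡ 7 (mod 8); 7·7 ≡ 1, so inverse 7.
N/27 = 59432; 59432 ≡ 5 (mod 27); 5·11 ≡ 1, so inverse 11.
N/19 = 84456; 84456 ≡ 1 (mod 19), inverse 1.
N/23 = 69768; 69768 ≡ 9 (mod 23); 9·18 ≡ 1, so inverse 18.
t ≡ 15·94392·15 + 1·200583·7 + 10·59432·11 + 3·84456·1 + 10·69768·18 = 41991409.
41991409 mod 1604664 = 270145.

270145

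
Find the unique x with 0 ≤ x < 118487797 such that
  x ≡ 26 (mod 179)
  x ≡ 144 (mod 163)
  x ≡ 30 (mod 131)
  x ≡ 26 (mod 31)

44930279

The moduli are pairwise coprime; N = 179·163·131·31 = 118487797.
N/179 = 661943; 661943 ≡ 1 (mod 179), inverse 1.
N/163 = 726919; 726919 ≡ 102 (mod 163); 102·8 ≡ 1, so inverse 8.
N/131 = 904487; 904487 ≡ 63 (mod 131); 63·52 ≡ 1, so inverse 52.
N/31 = 3822187; 3822187 ≡ 11 (mod 31); 11·17 ≡ 1, so inverse 17.
x ≡ 26·661943·1 + 144·726919·8 + 30·904487·52 + 26·3822187·17 = 3955027580.
3955027580 mod 118487797 = 44930279.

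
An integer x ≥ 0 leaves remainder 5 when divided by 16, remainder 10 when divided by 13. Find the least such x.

101

From x ≡ 5 (mod 16) write x = 5 + 16t. Substituting into x ≡ 10 (mod 13) gives 16t ≡ 5 (mod 13), and since 3⁻¹ ≡ 9 (mod 13), t ≡ 6. Hence x ≡ 5 + 16·6 = 101 (mod 208).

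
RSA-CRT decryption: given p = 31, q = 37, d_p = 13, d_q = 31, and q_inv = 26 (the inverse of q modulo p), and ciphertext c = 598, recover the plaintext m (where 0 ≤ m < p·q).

m₁ = c^(d_p) mod p: c ≡ 9 (mod 31), and 9^13 mod 31 = 18.
m₂ = c^(d_q) mod q: c ≡ 6 (mod 37), and 6^31 mod 37 = 31.
h = q_inv·(m₁ − m₂) mod p = 26·(18 − 31) mod 31 = 3.
m = m₂ + h·q = 31 + 3·37 = 142.

142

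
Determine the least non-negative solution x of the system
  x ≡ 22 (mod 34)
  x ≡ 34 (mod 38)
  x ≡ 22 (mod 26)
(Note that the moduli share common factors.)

gcd(34, 38) = 2 and 2 | (34 − 22), so the pair is consistent; merging gives x ≡ 566 (mod 646), where 646 = lcm(34, 38).
gcd(646, 26) = 2 and 2 | (22 − 566), so the pair is consistent; merging gives x ≡ 4442 (mod 8398), where 8398 = lcm(646, 26).
The solution is unique modulo lcm(34, 38, 26) = 8398.

4442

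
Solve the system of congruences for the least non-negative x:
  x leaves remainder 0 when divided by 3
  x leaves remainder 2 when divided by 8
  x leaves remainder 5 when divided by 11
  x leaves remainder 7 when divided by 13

3426

From x ≡ 0 (mod 3) write x = 0 + 3t. Substituting into x ≡ 2 (mod 8) gives 3t ≡ 2 (mod 8), and since 3⁻¹ ≡ 3 (mod 8), t ≡ 6. Hence x ≡ 0 + 3·6 = 18 (mod 24).
From x ≡ 18 (mod 24) write x = 18 + 24t. Substituting into x ≡ 5 (mod 11) gives 24t ≡ 9 (mod 11), and since 2⁻¹ ≡ 6 (mod 11), t ≡ 10. Hence x ≡ 18 + 24·10 = 258 (mod 264).
From x ≡ 258 (mod 264) write x = 258 + 264t. Substituting into x ≡ 7 (mod 13) gives 264t ≡ 9 (mod 13), and since 4⁻¹ ≡ 10 (mod 13), t ≡ 12. Hence x ≡ 258 + 264·12 = 3426 (mod 3432).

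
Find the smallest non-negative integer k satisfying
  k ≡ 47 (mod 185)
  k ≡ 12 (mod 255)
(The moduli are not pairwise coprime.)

4857

Combine the congruences pairwise.
gcd(185, 255) = 5 and 5 | (12 − 47), so the pair is consistent; merging gives k ≡ 4857 (mod 9435), where 9435 = lcm(185, 255).
The solution is unique modulo lcm(185, 255) = 9435.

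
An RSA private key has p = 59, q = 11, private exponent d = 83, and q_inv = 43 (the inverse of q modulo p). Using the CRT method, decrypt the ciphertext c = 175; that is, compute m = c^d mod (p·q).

461

d_p = d mod (p−1) = 83 mod 58 = 25; d_q = d mod (q−1) = 3.
m₁ = c^(d_p) mod p: c ≡ 57 (mod 59), and 57^25 mod 59 = 48.
m₂ = c^(d_q) mod q: c ≡ 10 (mod 11), and 10^3 mod 11 = 10.
h = q_inv·(m₁ − m₂) mod p = 43·(48 − 10) mod 59 = 41.
m = m₂ + h·q = 10 + 41·11 = 461.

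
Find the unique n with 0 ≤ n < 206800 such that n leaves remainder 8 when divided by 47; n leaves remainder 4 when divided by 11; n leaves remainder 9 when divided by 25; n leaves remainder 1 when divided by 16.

159009

From n ≡ 8 (mod 47) write n = 8 + 47t. Substituting into n ≡ 4 (mod 11) gives 47t ≡ 7 (mod 11), and since 3⁻¹ ≡ 4 (mod 11), t ≡ 6. Hence n ≡ 8 + 47·6 = 290 (mod 517).
From n ≡ 290 (mod 517) write n = 290 + 517t. Substituting into n ≡ 9 (mod 25) gives 517t ≡ 19 (mod 25), and since 17⁻¹ ≡ 3 (mod 25), t ≡ 7. Hence n ≡ 290 + 517·7 = 3909 (mod 12925).
From n ≡ 3909 (mod 12925) write n = 3909 + 12925t. Substituting into n ≡ 1 (mod 16) gives 12925t ≡ 12 (mod 16), and since 13⁻¹ ≡ 5 (mod 16), t ≡ 12. Hence n ≡ 3909 + 12925·12 = 159009 (mod 206800).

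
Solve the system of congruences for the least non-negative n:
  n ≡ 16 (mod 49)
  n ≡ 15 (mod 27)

From n ≡ 16 (mod 49) write n = 16 + 49t. Substituting into n ≡ 15 (mod 27) gives 49t ≡ 26 (mod 27), and since 22⁻¹ ≡ 16 (mod 27), t ≡ 11. Hence n ≡ 16 + 49·11 = 555 (mod 1323).

555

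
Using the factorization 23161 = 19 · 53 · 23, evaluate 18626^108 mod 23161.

16113

Mod 19: 18626 ≡ 6; since 18 | 108, by Fermat 6^108 ≡ 1 (mod 19).
Mod 53: 18626 ≡ 23; by Fermat, exponent reduces to 108 mod 52 = 4; 23^4 ≡ 1 (mod 53).
Mod 23: 18626 ≡ 19; by Fermat, exponent reduces to 108 mod 22 = 20; 19^20 ≡ 13 (mod 23).
Combine by CRT: x ≡ 1 (mod 19), x ≡ 1 (mod 53), x ≡ 13 (mod 23) ⇒ x ≡ 16113 (mod 23161).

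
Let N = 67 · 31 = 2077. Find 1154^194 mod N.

Mod 67: 1154 ≡ 15; by Fermat, exponent reduces to 194 mod 66 = 62; 15^62 ≡ 62 (mod 67).
Mod 31: 1154 ≡ 7; by Fermat, exponent reduces to 194 mod 30 = 14; 7^14 ≡ 9 (mod 31).
Combine by CRT: x ≡ 62 (mod 67), x ≡ 9 (mod 31) ⇒ x ≡ 598 (mod 2077).

598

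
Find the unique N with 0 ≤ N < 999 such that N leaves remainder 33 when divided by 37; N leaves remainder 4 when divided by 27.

625

Combine the congruences pairwise.
From N ≡ 33 (mod 37) write N = 33 + 37t. Substituting into N ≡ 4 (mod 27) gives 37t ≡ 25 (mod 27), and since 10⁻¹ ≡ 19 (mod 27), t ≡ 16. Hence N ≡ 33 + 37·16 = 625 (mod 999).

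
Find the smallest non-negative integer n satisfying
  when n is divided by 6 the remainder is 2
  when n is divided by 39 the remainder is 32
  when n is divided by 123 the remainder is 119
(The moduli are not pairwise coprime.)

734

gcd(6, 39) = 3 and 3 | (32 − 2), so the pair is consistent; merging gives n ≡ 32 (mod 78), where 78 = lcm(6, 39).
gcd(78, 123) = 3 and 3 | (119 − 32), so the pair is consistent; merging gives n ≡ 734 (mod 3198), where 3198 = lcm(78, 123).
The solution is unique modulo lcm(6, 39, 123) = 3198.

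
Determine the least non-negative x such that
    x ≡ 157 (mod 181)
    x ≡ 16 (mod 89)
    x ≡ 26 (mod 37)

The moduli are pairwise coprime; N = 181·89·37 = 596033.
N/181 = 3293; 3293 ≡ 35 (mod 181); 35·150 ≡ 1, so inverse 150.
N/89 = 6697; 6697 ≡ 22 (mod 89); 22·85 ≡ 1, so inverse 85.
N/37 = 16109; 16109 ≡ 14 (mod 37); 14·8 ≡ 1, so inverse 8.
x ≡ 157·3293·150 + 16·6697·85 + 26·16109·8 = 90008742.
90008742 mod 596033 = 7759.

7759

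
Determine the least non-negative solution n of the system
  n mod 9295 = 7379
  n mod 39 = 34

gcd(9295, 39) = 13 and 13 | (34 − 7379), so the pair is consistent; merging gives n ≡ 25969 (mod 27885), where 27885 = lcm(9295, 39).
The solution is unique modulo lcm(9295, 39) = 27885.

25969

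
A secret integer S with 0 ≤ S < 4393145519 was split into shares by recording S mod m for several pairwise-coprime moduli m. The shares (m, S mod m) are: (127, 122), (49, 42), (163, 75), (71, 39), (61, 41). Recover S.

The moduli are pairwise coprime; N = 127·49·163·71·61 = 4393145519.
N/127 = 34591697; 34591697 ≡ 72 (mod 127); 72·30 ≡ 1, so inverse 30.
N/49 = 89656031; 89656031 ≡ 45 (mod 49); 45·12 ≡ 1, so inverse 12.
N/163 = 26951813; 26951813 ≡ 89 (mod 163); 89·11 ≡ 1, so inverse 11.
N/71 = 61875289; 61875289 ≡ 67 (mod 71); 67·53 ≡ 1, so inverse 53.
N/61 = 72018779; 72018779 ≡ 44 (mod 61); 44·43 ≡ 1, so inverse 43.
S ≡ 122·34591697·30 + 42·89656031·12 + 75·26951813·11 + 39·61875289·53 + 41·72018779·43 = 448892826109.
448892826109 mod 4393145519 = 791983171.

791983171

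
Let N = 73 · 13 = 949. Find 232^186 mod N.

389

Mod 73: 232 ≡ 13; by Fermat, exponent reduces to 186 mod 72 = 42; 13^42 ≡ 24 (mod 73).
Mod 13: 232 ≡ 11; by Fermat, exponent reduces to 186 mod 12 = 6; 11^6 ≡ 12 (mod 13).
Combine by CRT: x ≡ 24 (mod 73), x ≡ 12 (mod 13) ⇒ x ≡ 389 (mod 949).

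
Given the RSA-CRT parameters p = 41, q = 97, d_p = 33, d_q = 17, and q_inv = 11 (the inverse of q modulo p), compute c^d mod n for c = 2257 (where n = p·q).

m₁ = c^(d_p) mod p: c ≡ 2 (mod 41), and 2^33 mod 41 = 33.
m₂ = c^(d_q) mod q: c ≡ 26 (mod 97), and 26^17 mod 97 = 60.
h = q_inv·(m₁ − m₂) mod p = 11·(33 − 60) mod 41 = 31.
m = m₂ + h·q = 60 + 31·97 = 3067.

3067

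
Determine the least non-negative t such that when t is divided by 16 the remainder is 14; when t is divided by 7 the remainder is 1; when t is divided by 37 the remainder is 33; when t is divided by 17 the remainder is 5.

44766

The moduli are pairwise coprime; N = 16·7·37·17 = 70448.
N/16 = 4403; 4403 ≡ 3 (mod 16); 3·11 ≡ 1, so inverse 11.
N/7 = 10064; 10064 ≡ 5 (mod 7); 5·3 ≡ 1, so inverse 3.
N/37 = 1904; 1904 ≡ 17 (mod 37); 17·24 ≡ 1, so inverse 24.
N/17 = 4144; 4144 ≡ 13 (mod 17); 13·4 ≡ 1, so inverse 4.
t ≡ 14·4403·11 + 1·10064·3 + 33·1904·24 + 5·4144·4 = 2299102.
2299102 mod 70448 = 44766.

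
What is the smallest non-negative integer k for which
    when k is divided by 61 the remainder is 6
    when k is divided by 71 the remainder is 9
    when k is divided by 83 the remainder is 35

From k ≡ 6 (mod 61) write k = 6 + 61t. Substituting into k ≡ 9 (mod 71) gives 61t ≡ 3 (mod 71), and since 61⁻¹ ≡ 7 (mod 71), t ≡ 21. Hence k ≡ 6 + 61·21 = 1287 (mod 4331).
From k ≡ 1287 (mod 4331) write k = 1287 + 4331t. Substituting into k ≡ 35 (mod 83) gives 4331t ≡ 76 (mod 83), and since 15⁻¹ ≡ 72 (mod 83), t ≡ 77. Hence k ≡ 1287 + 4331·77 = 334774 (mod 359473).

334774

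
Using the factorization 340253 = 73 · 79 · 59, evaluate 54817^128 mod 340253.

Mod 73: 54817 ≡ 67; by Fermat, exponent reduces to 128 mod 72 = 56; 67^56 ≡ 37 (mod 73).
Mod 79: 54817 ≡ 70; by Fermat, exponent reduces to 128 mod 78 = 50; 70^50 ≡ 51 (mod 79).
Mod 59: 54817 ≡ 6; by Fermat, exponent reduces to 128 mod 58 = 12; 6^12 ≡ 51 (mod 59).
Combine by CRT: x ≡ 37 (mod 73), x ≡ 51 (mod 79), x ≡ 51 (mod 59) ⇒ x ≡ 284372 (mod 340253).

284372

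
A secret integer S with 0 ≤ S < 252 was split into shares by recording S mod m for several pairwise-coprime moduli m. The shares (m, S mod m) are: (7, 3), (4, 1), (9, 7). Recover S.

From S ≡ 3 (mod 7) write S = 3 + 7t. Substituting into S ≡ 1 (mod 4) gives 7t ≡ 2 (mod 4), and since 3⁻¹ ≡ 3 (mod 4), t ≡ 2. Hence S ≡ 3 + 7·2 = 17 (mod 28).
From S ≡ 17 (mod 28) write S = 17 + 28t. Substituting into S ≡ 7 (mod 9) gives 28t ≡ 8 (mod 9), and since 1⁻¹ ≡ 1 (mod 9), t ≡ 8. Hence S ≡ 17 + 28·8 = 241 (mod 252).

241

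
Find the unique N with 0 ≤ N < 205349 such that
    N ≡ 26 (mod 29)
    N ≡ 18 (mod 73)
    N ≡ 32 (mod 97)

181131

From N ≡ 26 (mod 29) write N = 26 + 29t. Substituting into N ≡ 18 (mod 73) gives 29t ≡ 65 (mod 73), and since 29⁻¹ ≡ 68 (mod 73), t ≡ 40. Hence N ≡ 26 + 29·40 = 1186 (mod 2117).
From N ≡ 1186 (mod 2117) write N = 1186 + 2117t. Substituting into N ≡ 32 (mod 97) gives 2117t ≡ 10 (mod 97), and since 80⁻¹ ≡ 57 (mod 97), t ≡ 85. Hence N ≡ 1186 + 2117·85 = 181131 (mod 205349).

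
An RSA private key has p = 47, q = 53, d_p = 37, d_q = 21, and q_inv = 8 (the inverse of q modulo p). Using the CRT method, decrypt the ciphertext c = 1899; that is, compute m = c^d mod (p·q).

m₁ = c^(d_p) mod p: c ≡ 19 (mod 47), and 19^37 mod 47 = 40.
m₂ = c^(d_q) mod q: c ≡ 44 (mod 53), and 44^21 mod 53 = 15.
h = q_inv·(m₁ − m₂) mod p = 8·(40 − 15) mod 47 = 12.
m = m₂ + h·q = 15 + 12·53 = 651.

651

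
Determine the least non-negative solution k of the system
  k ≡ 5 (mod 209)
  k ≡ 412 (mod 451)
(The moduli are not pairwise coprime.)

6275

gcd(209, 451) = 11 and 11 | (412 − 5), so the pair is consistent; merging gives k ≡ 6275 (mod 8569), where 8569 = lcm(209, 451).
The solution is unique modulo lcm(209, 451) = 8569.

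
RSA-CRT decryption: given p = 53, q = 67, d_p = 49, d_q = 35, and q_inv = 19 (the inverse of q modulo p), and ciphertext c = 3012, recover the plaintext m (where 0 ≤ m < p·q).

m₁ = c^(d_p) mod p: c ≡ 44 (mod 53), and 44^49 mod 53 = 49.
m₂ = c^(d_q) mod q: c ≡ 64 (mod 67), and 64^35 mod 67 = 9.
h = q_inv·(m₁ − m₂) mod p = 19·(49 − 9) mod 53 = 18.
m = m₂ + h·q = 9 + 18·67 = 1215.

1215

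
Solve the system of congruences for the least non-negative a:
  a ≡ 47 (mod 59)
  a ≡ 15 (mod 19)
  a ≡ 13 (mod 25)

Combine the congruences pairwise.
From a ≡ 47 (mod 59) write a = 47 + 59t. Substituting into a ≡ 15 (mod 19) gives 59t ≡ 6 (mod 19), and since 2⁻¹ ≡ 10 (mod 19), t ≡ 3. Hence a ≡ 47 + 59·3 = 224 (mod 1121).
From a ≡ 224 (mod 1121) write a = 224 + 1121t. Substituting into a ≡ 13 (mod 25) gives 1121t ≡ 14 (mod 25), and since 21⁻¹ ≡ 6 (mod 25), t ≡ 9. Hence a ≡ 224 + 1121·9 = 10313 (mod 28025).

10313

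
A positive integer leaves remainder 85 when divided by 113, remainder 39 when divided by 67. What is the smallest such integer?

From N ≡ 85 (mod 113) write N = 85 + 113t. Substituting into N ≡ 39 (mod 67) gives 113t ≡ 21 (mod 67), and since 46⁻¹ ≡ 51 (mod 67), t ≡ 66. Hence N ≡ 85 + 113·66 = 7543 (mod 7571).

7543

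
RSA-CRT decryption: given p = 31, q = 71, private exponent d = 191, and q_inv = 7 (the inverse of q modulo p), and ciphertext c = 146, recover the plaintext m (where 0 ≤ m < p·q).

1784

d_p = d mod (p−1) = 191 mod 30 = 11; d_q = d mod (q−1) = 51.
m₁ = c^(d_p) mod p: c ≡ 22 (mod 31), and 22^11 mod 31 = 17.
m₂ = c^(d_q) mod q: c ≡ 4 (mod 71), and 4^51 mod 71 = 9.
h = q_inv·(m₁ − m₂) mod p = 7·(17 − 9) mod 31 = 25.
m = m₂ + h·q = 9 + 25·71 = 1784.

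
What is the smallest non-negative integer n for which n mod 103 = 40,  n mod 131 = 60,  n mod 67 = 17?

From n ≡ 40 (mod 103) write n = 40 + 103t. Substituting into n ≡ 60 (mod 131) gives 103t ≡ 20 (mod 131), and since 103⁻¹ ≡ 14 (mod 131), t ≡ 18. Hence n ≡ 40 + 103·18 = 1894 (mod 13493).
From n ≡ 1894 (mod 13493) write n = 1894 + 13493t. Substituting into n ≡ 17 (mod 67) gives 13493t ≡ 66 (mod 67), and since 26⁻¹ ≡ 49 (mod 67), t ≡ 18. Hence n ≡ 1894 + 13493·18 = 244768 (mod 904031).

244768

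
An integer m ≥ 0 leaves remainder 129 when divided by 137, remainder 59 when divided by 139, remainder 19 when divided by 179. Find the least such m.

From m ≡ 129 (mod 137) write m = 129 + 137t. Substituting into m ≡ 59 (mod 139) gives 137t ≡ 69 (mod 139), and since 137⁻¹ ≡ 69 (mod 139), t ≡ 35. Hence m ≡ 129 + 137·35 = 4924 (mod 19043).
From m ≡ 4924 (mod 19043) write m = 4924 + 19043t. Substituting into m ≡ 19 (mod 179) gives 19043t ≡ 107 (mod 179), and since 69⁻¹ ≡ 96 (mod 179), t ≡ 69. Hence m ≡ 4924 + 19043·69 = 1318891 (mod 3408697).

1318891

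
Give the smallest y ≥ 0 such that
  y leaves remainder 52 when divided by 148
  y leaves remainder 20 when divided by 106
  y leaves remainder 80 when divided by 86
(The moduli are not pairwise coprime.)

gcd(148, 106) = 2 and 2 | (20 − 52), so the pair is consistent; merging gives y ≡ 4048 (mod 7844), where 7844 = lcm(148, 106).
gcd(7844, 86) = 2 and 2 | (80 − 4048), so the pair is consistent; merging gives y ≡ 223680 (mod 337292), where 337292 = lcm(7844, 86).
The solution is unique modulo lcm(148, 106, 86) = 337292.

223680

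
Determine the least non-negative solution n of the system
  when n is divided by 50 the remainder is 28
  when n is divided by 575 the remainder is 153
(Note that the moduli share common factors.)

gcd(50, 575) = 25 and 25 | (153 − 28), so the pair is consistent; merging gives n ≡ 728 (mod 1150), where 1150 = lcm(50, 575).
The solution is unique modulo lcm(50, 575) = 1150.

728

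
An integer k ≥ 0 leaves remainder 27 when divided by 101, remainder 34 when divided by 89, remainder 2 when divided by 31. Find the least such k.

The moduli are pairwise coprime; N = 101·89·31 = 278659.
N/101 = 2759; 2759 ≡ 32 (mod 101); 32·60 ≡ 1, so inverse 60.
N/89 = 3131; 3131 ≡ 16 (mod 89); 16·39 ≡ 1, so inverse 39.
N/31 = 8989; 8989 ≡ 30 (mod 31); 30·30 ≡ 1, so inverse 30.
k ≡ 27·2759·60 + 34·3131·39 + 2·8989·30 = 9160626.
9160626 mod 278659 = 243538.

243538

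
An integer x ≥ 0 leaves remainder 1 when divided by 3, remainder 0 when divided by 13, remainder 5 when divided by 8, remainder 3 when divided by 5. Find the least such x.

From x ≡ 1 (mod 3) write x = 1 + 3t. Substituting into x ≡ 0 (mod 13) gives 3t ≡ 12 (mod 13), and since 3⁻¹ ≡ 9 (mod 13), t ≡ 4. Hence x ≡ 1 + 3·4 = 13 (mod 39).
From x ≡ 13 (mod 39) write x = 13 + 39t. Substituting into x ≡ 5 (mod 8) gives 39t ≡ 0 (mod 8), and since 7⁻¹ ≡ 7 (mod 8), t ≡ 0. Hence x ≡ 13 + 39·0 = 13 (mod 312).
From x ≡ 13 (mod 312) write x = 13 + 312t. Substituting into x ≡ 3 (mod 5) gives 312t ≡ 0 (mod 5), and since 2⁻¹ ≡ 3 (mod 5), t ≡ 0. Hence x ≡ 13 + 312·0 = 13 (mod 1560).

13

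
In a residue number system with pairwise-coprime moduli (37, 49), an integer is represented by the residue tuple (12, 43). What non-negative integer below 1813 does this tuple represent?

974

From x ≡ 12 (mod 37) write x = 12 + 37t. Substituting into x ≡ 43 (mod 49) gives 37t ≡ 31 (mod 49), and since 37⁻¹ ≡ 4 (mod 49), t ≡ 26. Hence x ≡ 12 + 37·26 = 974 (mod 1813).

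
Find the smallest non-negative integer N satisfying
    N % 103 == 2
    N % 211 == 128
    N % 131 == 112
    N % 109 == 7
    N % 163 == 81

14343500975

The moduli are pairwise coprime; M = 103·211·131·109·163 = 50583057641.
M/103 = 491097647; 491097647 ≡ 33 (mod 103); 33·25 ≡ 1, so inverse 25.
M/211 = 239730131; 239730131 ≡ 160 (mod 211); 160·91 ≡ 1, so inverse 91.
M/131 = 386130211; 386130211 ≡ 113 (mod 131); 113·80 ≡ 1, so inverse 80.
M/109 = 464064749; 464064749 ≡ 83 (mod 109); 83·88 ≡ 1, so inverse 88.
M/163 = 310325507; 310325507 ≡ 76 (mod 163); 76·148 ≡ 1, so inverse 148.
N ≡ 2·491097647·25 + 128·239730131·91 + 112·386130211·80 + 7·464064749·88 + 81·310325507·148 = 10282704202098.
10282704202098 mod 50583057641 = 14343500975.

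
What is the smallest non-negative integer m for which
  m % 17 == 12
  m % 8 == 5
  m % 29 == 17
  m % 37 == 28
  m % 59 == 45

The moduli are pairwise coprime; N = 17·8·29·37·59 = 8609752.
N/17 = 506456; 506456 ≡ 9 (mod 17); 9·2 ≡ 1, so inverse 2.
N/8 = 1076219; 1076219 ≡ 3 (mod 8); 3·3 ≡ 1, so inverse 3.
N/29 = 296888; 296888 ≡ 15 (mod 29); 15·2 ≡ 1, so inverse 2.
N/37 = 232696; 232696 ≡ 3 (mod 37); 3·25 ≡ 1, so inverse 25.
N/59 = 145928; 145928 ≡ 21 (mod 59); 21·45 ≡ 1, so inverse 45.
m ≡ 12·506456·2 + 5·1076219·3 + 17·296888·2 + 28·232696·25 + 45·145928·45 = 496783821.
496783821 mod 8609752 = 6027957.

6027957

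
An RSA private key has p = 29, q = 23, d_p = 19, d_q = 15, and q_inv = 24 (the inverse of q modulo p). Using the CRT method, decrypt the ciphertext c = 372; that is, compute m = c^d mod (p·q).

m₁ = c^(d_p) mod p: c ≡ 24 (mod 29), and 24^19 mod 29 = 7.
m₂ = c^(d_q) mod q: c ≡ 4 (mod 23), and 4^15 mod 23 = 3.
h = q_inv·(m₁ − m₂) mod p = 24·(7 − 3) mod 29 = 9.
m = m₂ + h·q = 3 + 9·23 = 210.

210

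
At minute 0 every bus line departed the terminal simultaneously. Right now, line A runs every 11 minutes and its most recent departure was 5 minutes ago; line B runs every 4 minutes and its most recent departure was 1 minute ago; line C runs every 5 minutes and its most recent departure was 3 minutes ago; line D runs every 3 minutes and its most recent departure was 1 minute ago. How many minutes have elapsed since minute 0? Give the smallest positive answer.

313

Combine the congruences pairwise.
From t ≡ 5 (mod 11) write t = 5 + 11s. Substituting into t ≡ 1 (mod 4) gives 11s ≡ 0 (mod 4), and since 3⁻¹ ≡ 3 (mod 4), s ≡ 0. Hence t ≡ 5 + 11·0 = 5 (mod 44).
From t ≡ 5 (mod 44) write t = 5 + 44s. Substituting into t ≡ 3 (mod 5) gives 44s ≡ 3 (mod 5), and since 4⁻¹ ≡ 4 (mod 5), s ≡ 2. Hence t ≡ 5 + 44·2 = 93 (mod 220).
From t ≡ 93 (mod 220) write t = 93 + 220s. Substituting into t ≡ 1 (mod 3) gives 220s ≡ 1 (mod 3), and since 1⁻¹ ≡ 1 (mod 3), s ≡ 1. Hence t ≡ 93 + 220·1 = 313 (mod 660).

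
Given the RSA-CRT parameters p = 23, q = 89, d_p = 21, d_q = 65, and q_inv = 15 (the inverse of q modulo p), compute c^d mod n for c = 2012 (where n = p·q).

m₁ = c^(d_p) mod p: c ≡ 11 (mod 23), and 11^21 mod 23 = 21.
m₂ = c^(d_q) mod q: c ≡ 54 (mod 89), and 54^65 mod 89 = 27.
h = q_inv·(m₁ − m₂) mod p = 15·(21 − 27) mod 23 = 2.
m = m₂ + h·q = 27 + 2·89 = 205.

205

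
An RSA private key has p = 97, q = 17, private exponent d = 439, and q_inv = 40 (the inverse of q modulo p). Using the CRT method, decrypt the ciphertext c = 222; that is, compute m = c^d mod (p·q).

d_p = d mod (p−1) = 439 mod 96 = 55; d_q = d mod (q−1) = 7.
m₁ = c^(d_p) mod p: c ≡ 28 (mod 97), and 28^55 mod 97 = 20.
m₂ = c^(d_q) mod q: c ≡ 1 (mod 17), and 1^7 mod 17 = 1.
h = q_inv·(m₁ − m₂) mod p = 40·(20 − 1) mod 97 = 81.
m = m₂ + h·q = 1 + 81·17 = 1378.

1378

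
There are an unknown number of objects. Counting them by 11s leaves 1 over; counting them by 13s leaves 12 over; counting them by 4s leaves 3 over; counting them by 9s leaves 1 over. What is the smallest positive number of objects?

4159

The moduli are pairwise coprime; M = 11·13·4·9 = 5148.
M/11 = 468; 468 ≡ 6 (mod 11); 6·2 ≡ 1, so inverse 2.
M/13 = 396; 396 ≡ 6 (mod 13); 6·11 ≡ 1, so inverse 11.
M/4 = 1287; 1287 ≡ 3 (mod 4); 3·3 ≡ 1, so inverse 3.
M/9 = 572; 572 ≡ 5 (mod 9); 5·2 ≡ 1, so inverse 2.
N ≡ 1·468·2 + 12·396·11 + 3·1287·3 + 1·572·2 = 65935.
65935 mod 5148 = 4159.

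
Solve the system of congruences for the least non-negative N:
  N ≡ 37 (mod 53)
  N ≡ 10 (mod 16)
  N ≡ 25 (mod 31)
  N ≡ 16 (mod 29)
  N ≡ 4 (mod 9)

2611930

Combine the congruences pairwise.
From N ≡ 37 (mod 53) write N = 37 + 53t. Substituting into N ≡ 10 (mod 16) gives 53t ≡ 5 (mod 16), and since 5⁻¹ ≡ 13 (mod 16), t ≡ 1. Hence N ≡ 37 + 53·1 = 90 (mod 848).
From N ≡ 90 (mod 848) write N = 90 + 848t. Substituting into N ≡ 25 (mod 31) gives 848t ≡ 28 (mod 31), and since 11⁻¹ ≡ 17 (mod 31), t ≡ 11. Hence N ≡ 90 + 848·11 = 9418 (mod 26288).
From N ≡ 9418 (mod 26288) write N = 9418 + 26288t. Substituting into N ≡ 16 (mod 29) gives 26288t ≡ 23 (mod 29), and since 14⁻¹ ≡ 27 (mod 29), t ≡ 12. Hence N ≡ 9418 + 26288·12 = 324874 (mod 762352).
From N ≡ 324874 (mod 762352) write N = 324874 + 762352t. Substituting into N ≡ 4 (mod 9) gives 762352t ≡ 3 (mod 9), and since 7⁻¹ ≡ 4 (mod 9), t ≡ 3. Hence N ≡ 324874 + 762352·3 = 2611930 (mod 6861168).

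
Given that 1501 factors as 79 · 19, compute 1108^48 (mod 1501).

1223

Mod 79: 1108 ≡ 2; 2^48 ≡ 38 (mod 79).
Mod 19: 1108 ≡ 6; by Fermat, exponent reduces to 48 mod 18 = 12; 6^12 ≡ 7 (mod 19).
Combine by CRT: x ≡ 38 (mod 79), x ≡ 7 (mod 19) ⇒ x ≡ 1223 (mod 1501).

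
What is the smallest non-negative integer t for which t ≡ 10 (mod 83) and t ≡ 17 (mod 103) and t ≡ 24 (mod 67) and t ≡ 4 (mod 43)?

The moduli are pairwise coprime; N = 83·103·67·43 = 24629669.
N/83 = 296743; 296743 ≡ 18 (mod 83); 18·60 ≡ 1, so inverse 60.
N/103 = 239123; 239123 ≡ 60 (mod 103); 60·91 ≡ 1, so inverse 91.
N/67 = 367607; 367607 ≡ 45 (mod 67); 45·3 ≡ 1, so inverse 3.
N/43 = 572783; 572783 ≡ 23 (mod 43); 23·15 ≡ 1, so inverse 15.
t ≡ 10·296743·60 + 17·239123·91 + 24·367607·3 + 4·572783·15 = 608803765.
608803765 mod 24629669 = 17691709.

17691709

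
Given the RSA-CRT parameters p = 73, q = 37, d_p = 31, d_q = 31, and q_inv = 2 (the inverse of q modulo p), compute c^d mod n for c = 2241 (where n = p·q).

m₁ = c^(d_p) mod p: c ≡ 51 (mod 73), and 51^31 mod 73 = 63.
m₂ = c^(d_q) mod q: c ≡ 21 (mod 37), and 21^31 mod 37 = 28.
h = q_inv·(m₁ − m₂) mod p = 2·(63 − 28) mod 73 = 70.
m = m₂ + h·q = 28 + 70·37 = 2618.

2618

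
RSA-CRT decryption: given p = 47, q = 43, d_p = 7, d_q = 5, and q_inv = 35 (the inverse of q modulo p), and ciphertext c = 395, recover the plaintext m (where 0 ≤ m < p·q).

1722

m₁ = c^(d_p) mod p: c ≡ 19 (mod 47), and 19^7 mod 47 = 30.
m₂ = c^(d_q) mod q: c ≡ 8 (mod 43), and 8^5 mod 43 = 2.
h = q_inv·(m₁ − m₂) mod p = 35·(30 − 2) mod 47 = 40.
m = m₂ + h·q = 2 + 40·43 = 1722.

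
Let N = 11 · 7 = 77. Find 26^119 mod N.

Mod 11: 26 ≡ 4; by Fermat, exponent reduces to 119 mod 10 = 9; 4^9 ≡ 3 (mod 11).
Mod 7: 26 ≡ 5; by Fermat, exponent reduces to 119 mod 6 = 5; 5^5 ≡ 3 (mod 7).
Combine by CRT: x ≡ 3 (mod 11), x ≡ 3 (mod 7) ⇒ x ≡ 3 (mod 77).

3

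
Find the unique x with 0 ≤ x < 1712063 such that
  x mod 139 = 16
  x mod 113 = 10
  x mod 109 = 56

From x ≡ 16 (mod 139) write x = 16 + 139t. Substituting into x ≡ 10 (mod 113) gives 139t ≡ 107 (mod 113), and since 26⁻¹ ≡ 100 (mod 113), t ≡ 78. Hence x ≡ 16 + 139·78 = 10858 (mod 15707).
From x ≡ 10858 (mod 15707) write x = 10858 + 15707t. Substituting into x ≡ 56 (mod 109) gives 15707t ≡ 98 (mod 109), and since 11⁻¹ ≡ 10 (mod 109), t ≡ 108. Hence x ≡ 10858 + 15707·108 = 1707214 (mod 1712063).

1707214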